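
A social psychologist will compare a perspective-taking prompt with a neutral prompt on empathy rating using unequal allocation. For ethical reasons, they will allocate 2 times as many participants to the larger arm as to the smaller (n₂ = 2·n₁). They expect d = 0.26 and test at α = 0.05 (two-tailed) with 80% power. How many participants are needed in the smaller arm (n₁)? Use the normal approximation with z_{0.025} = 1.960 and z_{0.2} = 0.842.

With allocation ratio k = n₂/n₁ = 2, Var(x̄₁−x̄₂) = σ²(1/n₁ + 1/(k·n₁)) = σ²·(k+1)/(k·n₁).
So n₁ = (1 + 1/k)·((z_{α/2} + z_β)/d)² = 1.500 × (2.802/0.26)².
n₁ = 1.500 × 116.14 = 174.2.
Round up: n₁ = 175, giving n₂ = 2 × 175 = 350.

n₁ = 175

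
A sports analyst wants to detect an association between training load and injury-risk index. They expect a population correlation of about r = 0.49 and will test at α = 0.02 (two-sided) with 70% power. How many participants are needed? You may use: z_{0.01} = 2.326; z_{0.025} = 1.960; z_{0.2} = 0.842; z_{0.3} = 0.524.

Fisher's z: C = ½·ln((1+r)/(1−r)) = ½·ln(2.9216) = 0.5361.
n = ((z_{α/2} + z_β)/C)² + 3.
(2.326 + 0.524) / 0.5361 = 2.850 / 0.5361 = 5.316.
n = 5.316² + 3 = 28.26 + 3 = 31.3.
Round up.

n = 32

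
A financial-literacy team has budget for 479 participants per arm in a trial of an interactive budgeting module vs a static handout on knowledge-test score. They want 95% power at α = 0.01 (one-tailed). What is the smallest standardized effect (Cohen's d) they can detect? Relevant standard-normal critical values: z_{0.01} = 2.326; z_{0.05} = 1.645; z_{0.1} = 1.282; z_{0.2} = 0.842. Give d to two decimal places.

For two independent groups of n = 479 each: d_min = (z_{α} + z_β)·√(2/n).
z-sum = 2.326 + 1.645 = 3.971.
d_min = 3.971 × √(2/479) = 3.971 × 0.0646 = 0.257.

d_min ≈ 0.26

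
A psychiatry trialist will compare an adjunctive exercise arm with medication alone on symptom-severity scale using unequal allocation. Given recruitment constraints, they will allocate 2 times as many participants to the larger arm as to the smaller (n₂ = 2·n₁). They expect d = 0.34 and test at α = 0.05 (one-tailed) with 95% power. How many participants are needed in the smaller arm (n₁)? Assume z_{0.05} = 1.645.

With allocation ratio k = n₂/n₁ = 2, Var(x̄₁−x̄₂) = σ²(1/n₁ + 1/(k·n₁)) = σ²·(k+1)/(k·n₁).
So n₁ = (1 + 1/k)·((z_{α} + z_β)/d)² = 1.500 × (3.290/0.34)².
n₁ = 1.500 × 93.63 = 140.5.
Round up: n₁ = 141, giving n₂ = 2 × 141 = 282.

n₁ = 141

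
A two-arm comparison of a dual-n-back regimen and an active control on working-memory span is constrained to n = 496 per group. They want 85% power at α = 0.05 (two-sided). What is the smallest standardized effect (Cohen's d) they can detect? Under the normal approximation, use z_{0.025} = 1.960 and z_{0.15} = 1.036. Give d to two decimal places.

For two independent groups of n = 496 each: d_min = (z_{α/2} + z_β)·√(2/n).
z-sum = 1.960 + 1.036 = 2.996.
d_min = 2.996 × √(2/496) = 2.996 × 0.0635 = 0.190.

d_min ≈ 0.19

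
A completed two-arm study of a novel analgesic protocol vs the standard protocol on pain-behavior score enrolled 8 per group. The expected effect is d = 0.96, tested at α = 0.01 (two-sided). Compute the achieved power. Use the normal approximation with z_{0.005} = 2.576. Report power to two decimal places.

power ≈ 0.26

For two equal groups, power = Φ(d·√(n/2) − z_{α/2}).
d·√(n/2) = 0.96 × √(8/2) = 0.96 × 2.000 = 1.920.
z_β = 1.920 − 2.576 = -0.656.
Power = Φ(-0.656) = 0.256.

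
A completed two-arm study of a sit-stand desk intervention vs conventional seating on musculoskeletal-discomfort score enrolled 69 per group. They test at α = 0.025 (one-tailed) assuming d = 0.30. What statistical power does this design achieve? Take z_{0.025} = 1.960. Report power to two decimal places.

For two equal groups, power = Φ(d·√(n/2) − z_{α}).
d·√(n/2) = 0.30 × √(69/2) = 0.30 × 5.874 = 1.762.
z_β = 1.762 − 1.960 = -0.198.
Power = Φ(-0.198) = 0.422.

power ≈ 0.42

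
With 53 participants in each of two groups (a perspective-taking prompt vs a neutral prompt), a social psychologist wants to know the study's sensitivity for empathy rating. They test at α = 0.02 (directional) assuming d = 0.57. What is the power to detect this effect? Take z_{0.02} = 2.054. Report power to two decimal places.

power ≈ 0.81

For two equal groups, power = Φ(d·√(n/2) − z_{α}).
d·√(n/2) = 0.57 × √(53/2) = 0.57 × 5.148 = 2.934.
z_β = 2.934 − 2.054 = 0.880.
Power = Φ(0.880) = 0.811.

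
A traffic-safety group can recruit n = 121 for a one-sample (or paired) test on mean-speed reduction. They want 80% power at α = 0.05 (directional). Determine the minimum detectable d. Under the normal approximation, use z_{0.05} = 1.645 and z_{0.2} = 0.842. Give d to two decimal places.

For a single sample (or paired design) of n = 121: d_min = (z_{α} + z_β)/√n.
z-sum = 1.645 + 0.842 = 2.487.
d_min = 2.487 / √121 = 2.487 / 11.000 = 0.226.

d_min ≈ 0.23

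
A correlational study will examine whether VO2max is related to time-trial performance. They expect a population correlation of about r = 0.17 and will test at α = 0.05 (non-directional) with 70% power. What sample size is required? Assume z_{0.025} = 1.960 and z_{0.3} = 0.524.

n = 213

Fisher's z: C = ½·ln((1+r)/(1−r)) = ½·ln(1.4096) = 0.1717.
n = ((z_{α/2} + z_β)/C)² + 3.
(1.960 + 0.524) / 0.1717 = 2.484 / 0.1717 = 14.467.
n = 14.467² + 3 = 209.30 + 3 = 212.3.
Round up.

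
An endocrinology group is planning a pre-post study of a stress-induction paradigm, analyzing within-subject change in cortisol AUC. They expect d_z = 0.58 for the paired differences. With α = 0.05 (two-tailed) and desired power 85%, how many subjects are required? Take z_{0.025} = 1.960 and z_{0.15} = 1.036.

For a paired (one-sample on differences) test: n = ((z_{α/2} + z_β) / d)².
z_{α/2} + z_β = 1.960 + 1.036 = 2.996.
n = (2.996 / 0.58)² = 5.166² = 26.68.
Round up.

n = 27 pairs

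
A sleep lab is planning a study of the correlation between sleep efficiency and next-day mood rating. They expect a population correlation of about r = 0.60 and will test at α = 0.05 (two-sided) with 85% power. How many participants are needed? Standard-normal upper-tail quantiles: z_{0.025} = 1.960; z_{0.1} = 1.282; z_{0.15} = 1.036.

n = 22

Fisher's z: C = ½·ln((1+r)/(1−r)) = ½·ln(4.0000) = 0.6931.
n = ((z_{α/2} + z_β)/C)² + 3.
(1.960 + 1.036) / 0.6931 = 2.996 / 0.6931 = 4.323.
n = 4.323² + 3 = 18.68 + 3 = 21.7.
Round up.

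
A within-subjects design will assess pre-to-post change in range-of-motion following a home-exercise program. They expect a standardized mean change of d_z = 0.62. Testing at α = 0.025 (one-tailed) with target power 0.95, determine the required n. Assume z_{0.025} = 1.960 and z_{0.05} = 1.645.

For a paired (one-sample on differences) test: n = ((z_{α} + z_β) / d)².
z_{α} + z_β = 1.960 + 1.645 = 3.605.
n = (3.605 / 0.62)² = 5.815² = 33.81.
Round up.

n = 34 pairs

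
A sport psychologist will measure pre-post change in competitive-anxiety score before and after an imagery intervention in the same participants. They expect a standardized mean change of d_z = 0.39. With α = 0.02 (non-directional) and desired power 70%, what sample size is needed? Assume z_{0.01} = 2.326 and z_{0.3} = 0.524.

For a paired (one-sample on differences) test: n = ((z_{α/2} + z_β) / d)².
z_{α/2} + z_β = 2.326 + 0.524 = 2.850.
n = (2.850 / 0.39)² = 7.308² = 53.40.
Round up.

n = 54 pairs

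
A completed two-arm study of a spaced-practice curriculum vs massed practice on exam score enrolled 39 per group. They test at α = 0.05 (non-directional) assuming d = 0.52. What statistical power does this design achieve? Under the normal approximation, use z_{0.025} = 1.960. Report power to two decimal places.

power ≈ 0.63

For two equal groups, power = Φ(d·√(n/2) − z_{α/2}).
d·√(n/2) = 0.52 × √(39/2) = 0.52 × 4.416 = 2.296.
z_β = 2.296 − 1.960 = 0.336.
Power = Φ(0.336) = 0.632.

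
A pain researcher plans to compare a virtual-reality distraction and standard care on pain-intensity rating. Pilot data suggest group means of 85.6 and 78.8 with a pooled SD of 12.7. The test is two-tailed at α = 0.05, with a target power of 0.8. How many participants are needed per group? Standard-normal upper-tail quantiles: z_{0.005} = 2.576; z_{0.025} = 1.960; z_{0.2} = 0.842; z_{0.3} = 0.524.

Cohen's d = |M₁ − M₂| / SD_pooled = |85.6 − 78.8| / 12.7 = 6.8 / 12.7 = 0.535.
For two independent groups with equal n: n = 2·((z_{α/2} + z_β) / d)².
z_{α/2} + z_β = 1.960 + 0.842 = 2.802.
n = 2 × (2.802 / 0.535)² = 2 × 5.237² = 2 × 27.43 = 54.9.
Round up to the next whole participant.

n = 55 per group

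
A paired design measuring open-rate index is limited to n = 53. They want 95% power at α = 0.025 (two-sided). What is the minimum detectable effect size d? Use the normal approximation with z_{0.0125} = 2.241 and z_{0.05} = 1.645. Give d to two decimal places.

d_min ≈ 0.53

For a single sample (or paired design) of n = 53: d_min = (z_{α/2} + z_β)/√n.
z-sum = 2.241 + 1.645 = 3.886.
d_min = 3.886 / √53 = 3.886 / 7.280 = 0.534.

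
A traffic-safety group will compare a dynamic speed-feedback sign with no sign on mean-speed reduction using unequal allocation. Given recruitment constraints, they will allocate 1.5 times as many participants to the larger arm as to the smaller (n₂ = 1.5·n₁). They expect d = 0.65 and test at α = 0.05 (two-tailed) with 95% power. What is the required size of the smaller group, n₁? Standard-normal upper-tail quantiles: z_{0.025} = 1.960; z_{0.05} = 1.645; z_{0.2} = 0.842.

n₁ = 52

With allocation ratio k = n₂/n₁ = 1.5, Var(x̄₁−x̄₂) = σ²(1/n₁ + 1/(k·n₁)) = σ²·(k+1)/(k·n₁).
So n₁ = (1 + 1/k)·((z_{α/2} + z_β)/d)² = 1.667 × (3.605/0.65)².
n₁ = 1.667 × 30.76 = 51.3.
Round up: n₁ = 52, giving n₂ = 1.5 × 52 = 78.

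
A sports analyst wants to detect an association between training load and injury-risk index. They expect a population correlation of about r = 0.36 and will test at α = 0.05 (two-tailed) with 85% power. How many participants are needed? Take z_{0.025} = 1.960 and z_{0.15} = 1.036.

Fisher's z: C = ½·ln((1+r)/(1−r)) = ½·ln(2.1250) = 0.3769.
n = ((z_{α/2} + z_β)/C)² + 3.
(1.960 + 1.036) / 0.3769 = 2.996 / 0.3769 = 7.949.
n = 7.949² + 3 = 63.19 + 3 = 66.2.
Round up.

n = 67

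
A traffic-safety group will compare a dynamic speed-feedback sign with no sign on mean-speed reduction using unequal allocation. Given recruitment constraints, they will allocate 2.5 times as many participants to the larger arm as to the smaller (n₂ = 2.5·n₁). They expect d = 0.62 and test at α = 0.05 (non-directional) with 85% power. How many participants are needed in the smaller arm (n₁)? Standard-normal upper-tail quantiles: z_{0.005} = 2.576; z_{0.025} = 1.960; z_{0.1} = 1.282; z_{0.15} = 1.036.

n₁ = 33

With allocation ratio k = n₂/n₁ = 2.5, Var(x̄₁−x̄₂) = σ²(1/n₁ + 1/(k·n₁)) = σ²·(k+1)/(k·n₁).
So n₁ = (1 + 1/k)·((z_{α/2} + z_β)/d)² = 1.400 × (2.996/0.62)².
n₁ = 1.400 × 23.35 = 32.7.
Round up: n₁ = 33, giving n₂ = ⌈2.5 × 33⌉ = ⌈82.5⌉ = 83.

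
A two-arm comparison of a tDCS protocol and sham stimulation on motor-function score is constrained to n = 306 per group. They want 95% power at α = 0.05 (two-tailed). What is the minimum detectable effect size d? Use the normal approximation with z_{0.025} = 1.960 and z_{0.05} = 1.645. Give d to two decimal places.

For two independent groups of n = 306 each: d_min = (z_{α/2} + z_β)·√(2/n).
z-sum = 1.960 + 1.645 = 3.605.
d_min = 3.605 × √(2/306) = 3.605 × 0.0808 = 0.291.

d_min ≈ 0.29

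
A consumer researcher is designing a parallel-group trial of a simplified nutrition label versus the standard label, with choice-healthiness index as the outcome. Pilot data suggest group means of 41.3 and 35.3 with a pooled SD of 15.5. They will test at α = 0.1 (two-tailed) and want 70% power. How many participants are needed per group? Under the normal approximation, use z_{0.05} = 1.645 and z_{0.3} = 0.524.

Cohen's d = |M₁ − M₂| / SD_pooled = |41.3 − 35.3| / 15.5 = 6.0 / 15.5 = 0.387.
For two independent groups with equal n: n = 2·((z_{α/2} + z_β) / d)².
z_{α/2} + z_β = 1.645 + 0.524 = 2.169.
n = 2 × (2.169 / 0.387)² = 2 × 5.605² = 2 × 31.41 = 62.8.
Round up to the next whole participant.

n = 63 per group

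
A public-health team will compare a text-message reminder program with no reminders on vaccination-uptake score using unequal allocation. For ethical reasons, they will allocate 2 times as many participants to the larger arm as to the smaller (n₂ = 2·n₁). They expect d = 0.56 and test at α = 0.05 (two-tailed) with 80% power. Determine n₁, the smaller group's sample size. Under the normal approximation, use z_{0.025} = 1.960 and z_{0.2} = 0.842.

n₁ = 38

With allocation ratio k = n₂/n₁ = 2, Var(x̄₁−x̄₂) = σ²(1/n₁ + 1/(k·n₁)) = σ²·(k+1)/(k·n₁).
So n₁ = (1 + 1/k)·((z_{α/2} + z_β)/d)² = 1.500 × (2.802/0.56)².
n₁ = 1.500 × 25.04 = 37.6.
Round up: n₁ = 38, giving n₂ = 2 × 38 = 76.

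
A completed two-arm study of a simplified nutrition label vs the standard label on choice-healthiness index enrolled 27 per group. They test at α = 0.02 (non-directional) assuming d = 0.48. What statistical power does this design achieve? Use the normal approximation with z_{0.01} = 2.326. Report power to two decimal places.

For two equal groups, power = Φ(d·√(n/2) − z_{α/2}).
d·√(n/2) = 0.48 × √(27/2) = 0.48 × 3.674 = 1.764.
z_β = 1.764 − 2.326 = -0.562.
Power = Φ(-0.562) = 0.287.

power ≈ 0.29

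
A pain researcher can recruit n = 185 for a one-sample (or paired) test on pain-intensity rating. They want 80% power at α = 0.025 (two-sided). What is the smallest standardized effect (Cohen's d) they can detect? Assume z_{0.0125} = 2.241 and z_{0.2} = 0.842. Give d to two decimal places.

For a single sample (or paired design) of n = 185: d_min = (z_{α/2} + z_β)/√n.
z-sum = 2.241 + 0.842 = 3.083.
d_min = 3.083 / √185 = 3.083 / 13.601 = 0.227.

d_min ≈ 0.23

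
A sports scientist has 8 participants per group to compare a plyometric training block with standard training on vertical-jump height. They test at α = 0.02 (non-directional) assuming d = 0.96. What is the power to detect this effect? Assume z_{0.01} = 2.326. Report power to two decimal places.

For two equal groups, power = Φ(d·√(n/2) − z_{α/2}).
d·√(n/2) = 0.96 × √(8/2) = 0.96 × 2.000 = 1.920.
z_β = 1.920 − 2.326 = -0.406.
Power = Φ(-0.406) = 0.342.

power ≈ 0.34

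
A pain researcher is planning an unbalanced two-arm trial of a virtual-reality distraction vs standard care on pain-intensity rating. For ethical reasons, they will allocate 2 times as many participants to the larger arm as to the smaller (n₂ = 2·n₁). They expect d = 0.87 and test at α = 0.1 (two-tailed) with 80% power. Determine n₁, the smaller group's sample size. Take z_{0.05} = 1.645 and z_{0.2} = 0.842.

n₁ = 13

With allocation ratio k = n₂/n₁ = 2, Var(x̄₁−x̄₂) = σ²(1/n₁ + 1/(k·n₁)) = σ²·(k+1)/(k·n₁).
So n₁ = (1 + 1/k)·((z_{α/2} + z_β)/d)² = 1.500 × (2.487/0.87)².
n₁ = 1.500 × 8.17 = 12.3.
Round up: n₁ = 13, giving n₂ = 2 × 13 = 26.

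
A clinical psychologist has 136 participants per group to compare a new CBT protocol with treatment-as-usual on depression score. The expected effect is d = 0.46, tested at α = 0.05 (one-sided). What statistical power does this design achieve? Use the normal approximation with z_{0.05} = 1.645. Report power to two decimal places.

power ≈ 0.98

For two equal groups, power = Φ(d·√(n/2) − z_{α}).
d·√(n/2) = 0.46 × √(136/2) = 0.46 × 8.246 = 3.793.
z_β = 3.793 − 1.645 = 2.148.
Power = Φ(2.148) = 0.984.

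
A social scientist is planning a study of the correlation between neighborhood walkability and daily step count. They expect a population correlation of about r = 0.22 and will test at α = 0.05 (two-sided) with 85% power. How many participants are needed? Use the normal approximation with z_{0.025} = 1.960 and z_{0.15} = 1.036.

Fisher's z: C = ½·ln((1+r)/(1−r)) = ½·ln(1.5641) = 0.2237.
n = ((z_{α/2} + z_β)/C)² + 3.
(1.960 + 1.036) / 0.2237 = 2.996 / 0.2237 = 13.393.
n = 13.393² + 3 = 179.37 + 3 = 182.4.
Round up.

n = 183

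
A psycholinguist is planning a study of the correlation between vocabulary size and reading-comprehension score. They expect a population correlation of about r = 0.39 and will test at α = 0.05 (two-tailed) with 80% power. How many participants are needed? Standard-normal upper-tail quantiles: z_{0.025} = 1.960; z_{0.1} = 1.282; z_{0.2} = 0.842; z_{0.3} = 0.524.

n = 50

Fisher's z: C = ½·ln((1+r)/(1−r)) = ½·ln(2.2787) = 0.4118.
n = ((z_{α/2} + z_β)/C)² + 3.
(1.960 + 0.842) / 0.4118 = 2.802 / 0.4118 = 6.804.
n = 6.804² + 3 = 46.30 + 3 = 49.3.
Round up.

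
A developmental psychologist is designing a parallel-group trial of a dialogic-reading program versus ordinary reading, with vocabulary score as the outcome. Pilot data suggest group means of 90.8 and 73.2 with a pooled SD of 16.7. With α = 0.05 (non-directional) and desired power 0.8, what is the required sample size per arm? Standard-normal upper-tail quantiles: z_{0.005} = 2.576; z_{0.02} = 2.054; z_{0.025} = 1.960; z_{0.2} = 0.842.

Cohen's d = |M₁ − M₂| / SD_pooled = |90.8 − 73.2| / 16.7 = 17.6 / 16.7 = 1.054.
For two independent groups with equal n: n = 2·((z_{α/2} + z_β) / d)².
z_{α/2} + z_β = 1.960 + 0.842 = 2.802.
n = 2 × (2.802 / 1.054)² = 2 × 2.658² = 2 × 7.07 = 14.1.
Round up to the next whole participant.

n = 15 per group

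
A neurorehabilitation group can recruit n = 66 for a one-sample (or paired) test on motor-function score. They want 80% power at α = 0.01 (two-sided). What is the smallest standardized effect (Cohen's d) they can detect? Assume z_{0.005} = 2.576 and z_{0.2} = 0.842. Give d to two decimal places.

d_min ≈ 0.42

For a single sample (or paired design) of n = 66: d_min = (z_{α/2} + z_β)/√n.
z-sum = 2.576 + 0.842 = 3.418.
d_min = 3.418 / √66 = 3.418 / 8.124 = 0.421.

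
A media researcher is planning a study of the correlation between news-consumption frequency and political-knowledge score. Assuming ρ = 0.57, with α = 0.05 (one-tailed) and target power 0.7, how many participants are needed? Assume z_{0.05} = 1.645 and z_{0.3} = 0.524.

n = 15

Fisher's z: C = ½·ln((1+r)/(1−r)) = ½·ln(3.6512) = 0.6475.
n = ((z_{α} + z_β)/C)² + 3.
(1.645 + 0.524) / 0.6475 = 2.169 / 0.6475 = 3.350.
n = 3.350² + 3 = 11.22 + 3 = 14.2.
Round up.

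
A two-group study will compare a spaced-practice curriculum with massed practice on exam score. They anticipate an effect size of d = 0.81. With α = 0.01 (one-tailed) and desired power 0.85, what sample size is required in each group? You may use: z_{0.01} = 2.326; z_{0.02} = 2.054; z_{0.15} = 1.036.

For two independent groups with equal n: n = 2·((z_{α} + z_β) / d)².
z_{α} + z_β = 2.326 + 1.036 = 3.362.
n = 2 × (3.362 / 0.81)² = 2 × 4.151² = 2 × 17.23 = 34.5.
Round up to the next whole participant.

n = 35 per group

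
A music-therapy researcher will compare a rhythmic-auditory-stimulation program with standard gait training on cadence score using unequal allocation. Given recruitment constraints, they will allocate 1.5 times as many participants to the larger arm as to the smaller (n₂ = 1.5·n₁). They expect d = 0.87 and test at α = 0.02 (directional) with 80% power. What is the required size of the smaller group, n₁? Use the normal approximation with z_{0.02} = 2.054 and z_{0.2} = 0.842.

With allocation ratio k = n₂/n₁ = 1.5, Var(x̄₁−x̄₂) = σ²(1/n₁ + 1/(k·n₁)) = σ²·(k+1)/(k·n₁).
So n₁ = (1 + 1/k)·((z_{α} + z_β)/d)² = 1.667 × (2.896/0.87)².
n₁ = 1.667 × 11.08 = 18.5.
Round up: n₁ = 19, giving n₂ = ⌈1.5 × 19⌉ = ⌈28.5⌉ = 29.

n₁ = 19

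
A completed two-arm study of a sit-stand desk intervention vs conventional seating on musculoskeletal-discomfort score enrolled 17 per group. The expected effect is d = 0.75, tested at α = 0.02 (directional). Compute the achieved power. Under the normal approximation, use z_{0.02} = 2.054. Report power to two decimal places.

For two equal groups, power = Φ(d·√(n/2) − z_{α}).
d·√(n/2) = 0.75 × √(17/2) = 0.75 × 2.915 = 2.187.
z_β = 2.187 − 2.054 = 0.133.
Power = Φ(0.133) = 0.553.

power ≈ 0.55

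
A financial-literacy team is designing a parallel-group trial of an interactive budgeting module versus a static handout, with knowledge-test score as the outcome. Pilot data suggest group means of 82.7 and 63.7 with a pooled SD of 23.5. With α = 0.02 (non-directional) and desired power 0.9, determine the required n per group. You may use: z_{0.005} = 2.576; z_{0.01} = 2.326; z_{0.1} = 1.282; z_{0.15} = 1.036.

n = 40 per group

Cohen's d = |M₁ − M₂| / SD_pooled = |82.7 − 63.7| / 23.5 = 19.0 / 23.5 = 0.809.
For two independent groups with equal n: n = 2·((z_{α/2} + z_β) / d)².
z_{α/2} + z_β = 2.326 + 1.282 = 3.608.
n = 2 × (3.608 / 0.809)² = 2 × 4.460² = 2 × 19.89 = 39.8.
Round up to the next whole participant.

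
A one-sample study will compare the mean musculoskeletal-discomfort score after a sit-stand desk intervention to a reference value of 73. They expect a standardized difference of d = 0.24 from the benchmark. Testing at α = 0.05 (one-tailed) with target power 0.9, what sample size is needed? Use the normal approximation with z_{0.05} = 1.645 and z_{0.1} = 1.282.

n = 149

For a one-sample test: n = ((z_{α} + z_β) / d)².
z_{α} + z_β = 1.645 + 1.282 = 2.927.
n = (2.927 / 0.24)² = 12.196² = 148.74.
Round up.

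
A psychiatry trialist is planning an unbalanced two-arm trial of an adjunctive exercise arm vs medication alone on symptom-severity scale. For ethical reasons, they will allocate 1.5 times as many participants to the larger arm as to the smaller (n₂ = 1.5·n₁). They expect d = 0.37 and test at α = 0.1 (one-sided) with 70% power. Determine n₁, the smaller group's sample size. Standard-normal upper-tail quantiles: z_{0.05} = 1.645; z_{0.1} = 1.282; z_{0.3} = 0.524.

n₁ = 40

With allocation ratio k = n₂/n₁ = 1.5, Var(x̄₁−x̄₂) = σ²(1/n₁ + 1/(k·n₁)) = σ²·(k+1)/(k·n₁).
So n₁ = (1 + 1/k)·((z_{α} + z_β)/d)² = 1.667 × (1.806/0.37)².
n₁ = 1.667 × 23.82 = 39.7.
Round up: n₁ = 40, giving n₂ = 1.5 × 40 = 60.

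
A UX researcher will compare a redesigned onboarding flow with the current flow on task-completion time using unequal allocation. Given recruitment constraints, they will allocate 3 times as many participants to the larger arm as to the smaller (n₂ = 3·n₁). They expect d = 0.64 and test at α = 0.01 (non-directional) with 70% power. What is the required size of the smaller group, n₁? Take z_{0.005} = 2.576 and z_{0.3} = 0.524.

n₁ = 32

With allocation ratio k = n₂/n₁ = 3, Var(x̄₁−x̄₂) = σ²(1/n₁ + 1/(k·n₁)) = σ²·(k+1)/(k·n₁).
So n₁ = (1 + 1/k)·((z_{α/2} + z_β)/d)² = 1.333 × (3.100/0.64)².
n₁ = 1.333 × 23.46 = 31.3.
Round up: n₁ = 32, giving n₂ = 3 × 32 = 96.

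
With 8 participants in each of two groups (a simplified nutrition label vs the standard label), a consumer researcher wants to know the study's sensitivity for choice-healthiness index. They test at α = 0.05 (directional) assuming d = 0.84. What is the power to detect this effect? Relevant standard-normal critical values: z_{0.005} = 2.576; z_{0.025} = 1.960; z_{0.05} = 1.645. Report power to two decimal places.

power ≈ 0.51

For two equal groups, power = Φ(d·√(n/2) − z_{α}).
d·√(n/2) = 0.84 × √(8/2) = 0.84 × 2.000 = 1.680.
z_β = 1.680 − 1.645 = 0.035.
Power = Φ(0.035) = 0.514.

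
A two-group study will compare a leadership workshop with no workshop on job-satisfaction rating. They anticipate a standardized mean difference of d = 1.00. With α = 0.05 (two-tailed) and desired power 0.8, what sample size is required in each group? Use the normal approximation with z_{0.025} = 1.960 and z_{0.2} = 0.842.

For two independent groups with equal n: n = 2·((z_{α/2} + z_β) / d)².
z_{α/2} + z_β = 1.960 + 0.842 = 2.802.
n = 2 × (2.802 / 1.00)² = 2 × 2.802² = 2 × 7.85 = 15.7.
Round up to the next whole participant.

n = 16 per group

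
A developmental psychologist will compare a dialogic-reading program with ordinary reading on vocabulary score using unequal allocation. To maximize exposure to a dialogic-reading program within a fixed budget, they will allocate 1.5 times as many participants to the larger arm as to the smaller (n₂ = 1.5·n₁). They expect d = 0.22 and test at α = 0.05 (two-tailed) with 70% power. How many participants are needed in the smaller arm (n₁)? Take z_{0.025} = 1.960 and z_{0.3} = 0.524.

n₁ = 213

With allocation ratio k = n₂/n₁ = 1.5, Var(x̄₁−x̄₂) = σ²(1/n₁ + 1/(k·n₁)) = σ²·(k+1)/(k·n₁).
So n₁ = (1 + 1/k)·((z_{α/2} + z_β)/d)² = 1.667 × (2.484/0.22)².
n₁ = 1.667 × 127.48 = 212.5.
Round up: n₁ = 213, giving n₂ = ⌈1.5 × 213⌉ = ⌈319.5⌉ = 320.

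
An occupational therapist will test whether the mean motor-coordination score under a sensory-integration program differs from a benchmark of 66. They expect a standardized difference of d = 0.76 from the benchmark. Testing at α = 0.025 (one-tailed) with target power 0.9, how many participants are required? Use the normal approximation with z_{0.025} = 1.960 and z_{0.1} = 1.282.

n = 19

For a one-sample test: n = ((z_{α} + z_β) / d)².
z_{α} + z_β = 1.960 + 1.282 = 3.242.
n = (3.242 / 0.76)² = 4.266² = 18.20.
Round up.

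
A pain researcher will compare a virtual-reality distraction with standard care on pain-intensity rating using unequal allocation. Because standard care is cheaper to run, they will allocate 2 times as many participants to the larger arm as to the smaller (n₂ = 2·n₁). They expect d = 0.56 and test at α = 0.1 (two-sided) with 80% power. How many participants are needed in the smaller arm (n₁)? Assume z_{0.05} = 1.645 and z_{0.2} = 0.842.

n₁ = 30

With allocation ratio k = n₂/n₁ = 2, Var(x̄₁−x̄₂) = σ²(1/n₁ + 1/(k·n₁)) = σ²·(k+1)/(k·n₁).
So n₁ = (1 + 1/k)·((z_{α/2} + z_β)/d)² = 1.500 × (2.487/0.56)².
n₁ = 1.500 × 19.72 = 29.6.
Round up: n₁ = 30, giving n₂ = 2 × 30 = 60.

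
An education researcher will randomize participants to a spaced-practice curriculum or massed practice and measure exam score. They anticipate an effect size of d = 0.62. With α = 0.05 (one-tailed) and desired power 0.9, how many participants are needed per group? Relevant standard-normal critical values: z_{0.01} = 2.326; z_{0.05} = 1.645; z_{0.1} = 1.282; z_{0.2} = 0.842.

For two independent groups with equal n: n = 2·((z_{α} + z_β) / d)².
z_{α} + z_β = 1.645 + 1.282 = 2.927.
n = 2 × (2.927 / 0.62)² = 2 × 4.721² = 2 × 22.29 = 44.6.
Round up to the next whole participant.

n = 45 per group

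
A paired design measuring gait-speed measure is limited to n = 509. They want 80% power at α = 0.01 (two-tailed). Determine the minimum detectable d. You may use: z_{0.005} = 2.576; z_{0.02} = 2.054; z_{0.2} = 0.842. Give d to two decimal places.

d_min ≈ 0.15

For a single sample (or paired design) of n = 509: d_min = (z_{α/2} + z_β)/√n.
z-sum = 2.576 + 0.842 = 3.418.
d_min = 3.418 / √509 = 3.418 / 22.561 = 0.152.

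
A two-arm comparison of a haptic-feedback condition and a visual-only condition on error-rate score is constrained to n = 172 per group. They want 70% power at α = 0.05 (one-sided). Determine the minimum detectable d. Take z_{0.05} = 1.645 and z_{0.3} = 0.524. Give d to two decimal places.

d_min ≈ 0.23

For two independent groups of n = 172 each: d_min = (z_{α} + z_β)·√(2/n).
z-sum = 1.645 + 0.524 = 2.169.
d_min = 2.169 × √(2/172) = 2.169 × 0.1078 = 0.234.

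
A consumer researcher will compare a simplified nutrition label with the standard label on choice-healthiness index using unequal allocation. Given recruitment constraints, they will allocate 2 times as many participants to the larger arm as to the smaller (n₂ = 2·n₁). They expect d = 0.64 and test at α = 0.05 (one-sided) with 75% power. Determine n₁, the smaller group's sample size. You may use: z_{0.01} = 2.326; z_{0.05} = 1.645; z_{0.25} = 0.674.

n₁ = 20

With allocation ratio k = n₂/n₁ = 2, Var(x̄₁−x̄₂) = σ²(1/n₁ + 1/(k·n₁)) = σ²·(k+1)/(k·n₁).
So n₁ = (1 + 1/k)·((z_{α} + z_β)/d)² = 1.500 × (2.319/0.64)².
n₁ = 1.500 × 13.13 = 19.7.
Round up: n₁ = 20, giving n₂ = 2 × 20 = 40.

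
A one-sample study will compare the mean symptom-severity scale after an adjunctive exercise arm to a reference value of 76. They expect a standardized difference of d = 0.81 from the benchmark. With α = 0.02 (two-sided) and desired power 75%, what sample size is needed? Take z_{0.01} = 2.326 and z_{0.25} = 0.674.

n = 14

For a one-sample test: n = ((z_{α/2} + z_β) / d)².
z_{α/2} + z_β = 2.326 + 0.674 = 3.000.
n = (3.000 / 0.81)² = 3.704² = 13.72.
Round up.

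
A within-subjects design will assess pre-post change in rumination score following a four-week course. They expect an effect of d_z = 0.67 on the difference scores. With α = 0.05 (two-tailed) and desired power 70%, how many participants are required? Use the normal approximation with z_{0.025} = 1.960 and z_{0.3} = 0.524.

n = 14 pairs

For a paired (one-sample on differences) test: n = ((z_{α/2} + z_β) / d)².
z_{α/2} + z_β = 1.960 + 0.524 = 2.484.
n = (2.484 / 0.67)² = 3.707² = 13.75.
Round up.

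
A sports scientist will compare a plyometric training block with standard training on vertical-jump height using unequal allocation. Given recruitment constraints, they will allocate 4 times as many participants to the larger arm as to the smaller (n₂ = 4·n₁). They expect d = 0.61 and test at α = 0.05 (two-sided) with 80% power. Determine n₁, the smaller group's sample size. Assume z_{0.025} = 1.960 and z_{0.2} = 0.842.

n₁ = 27

With allocation ratio k = n₂/n₁ = 4, Var(x̄₁−x̄₂) = σ²(1/n₁ + 1/(k·n₁)) = σ²·(k+1)/(k·n₁).
So n₁ = (1 + 1/k)·((z_{α/2} + z_β)/d)² = 1.250 × (2.802/0.61)².
n₁ = 1.250 × 21.10 = 26.4.
Round up: n₁ = 27, giving n₂ = 4 × 27 = 108.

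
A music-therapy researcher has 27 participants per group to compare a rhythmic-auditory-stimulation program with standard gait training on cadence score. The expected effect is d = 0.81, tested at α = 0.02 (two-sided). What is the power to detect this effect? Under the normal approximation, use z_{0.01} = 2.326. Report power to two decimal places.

power ≈ 0.74

For two equal groups, power = Φ(d·√(n/2) − z_{α/2}).
d·√(n/2) = 0.81 × √(27/2) = 0.81 × 3.674 = 2.976.
z_β = 2.976 − 2.326 = 0.650.
Power = Φ(0.650) = 0.742.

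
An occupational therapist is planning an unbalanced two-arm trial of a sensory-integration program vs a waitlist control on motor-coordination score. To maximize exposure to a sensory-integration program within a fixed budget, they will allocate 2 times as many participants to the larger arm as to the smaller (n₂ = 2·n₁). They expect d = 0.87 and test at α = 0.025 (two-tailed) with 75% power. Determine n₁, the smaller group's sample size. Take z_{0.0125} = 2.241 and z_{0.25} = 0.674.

n₁ = 17

With allocation ratio k = n₂/n₁ = 2, Var(x̄₁−x̄₂) = σ²(1/n₁ + 1/(k·n₁)) = σ²·(k+1)/(k·n₁).
So n₁ = (1 + 1/k)·((z_{α/2} + z_β)/d)² = 1.500 × (2.915/0.87)².
n₁ = 1.500 × 11.23 = 16.8.
Round up: n₁ = 17, giving n₂ = 2 × 17 = 34.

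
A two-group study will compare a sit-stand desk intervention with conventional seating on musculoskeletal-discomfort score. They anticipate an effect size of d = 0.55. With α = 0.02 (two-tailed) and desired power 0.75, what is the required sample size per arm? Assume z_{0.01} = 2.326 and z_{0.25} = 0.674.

For two independent groups with equal n: n = 2·((z_{α/2} + z_β) / d)².
z_{α/2} + z_β = 2.326 + 0.674 = 3.000.
n = 2 × (3.000 / 0.55)² = 2 × 5.455² = 2 × 29.75 = 59.5.
Round up to the next whole participant.

n = 60 per group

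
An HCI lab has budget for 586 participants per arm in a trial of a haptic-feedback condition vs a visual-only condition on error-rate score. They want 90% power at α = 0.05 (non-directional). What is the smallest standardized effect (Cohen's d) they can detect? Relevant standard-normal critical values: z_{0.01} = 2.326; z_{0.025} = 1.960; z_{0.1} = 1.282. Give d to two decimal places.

d_min ≈ 0.19

For two independent groups of n = 586 each: d_min = (z_{α/2} + z_β)·√(2/n).
z-sum = 1.960 + 1.282 = 3.242.
d_min = 3.242 × √(2/586) = 3.242 × 0.0584 = 0.189.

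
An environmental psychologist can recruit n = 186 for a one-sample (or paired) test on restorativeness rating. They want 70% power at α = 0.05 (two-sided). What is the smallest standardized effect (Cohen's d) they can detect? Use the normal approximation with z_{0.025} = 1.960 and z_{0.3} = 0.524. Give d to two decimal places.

d_min ≈ 0.18

For a single sample (or paired design) of n = 186: d_min = (z_{α/2} + z_β)/√n.
z-sum = 1.960 + 0.524 = 2.484.
d_min = 2.484 / √186 = 2.484 / 13.638 = 0.182.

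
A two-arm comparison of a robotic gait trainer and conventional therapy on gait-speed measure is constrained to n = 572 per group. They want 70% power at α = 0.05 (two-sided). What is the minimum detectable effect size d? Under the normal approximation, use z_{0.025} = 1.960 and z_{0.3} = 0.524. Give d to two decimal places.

For two independent groups of n = 572 each: d_min = (z_{α/2} + z_β)·√(2/n).
z-sum = 1.960 + 0.524 = 2.484.
d_min = 2.484 × √(2/572) = 2.484 × 0.0591 = 0.147.

d_min ≈ 0.15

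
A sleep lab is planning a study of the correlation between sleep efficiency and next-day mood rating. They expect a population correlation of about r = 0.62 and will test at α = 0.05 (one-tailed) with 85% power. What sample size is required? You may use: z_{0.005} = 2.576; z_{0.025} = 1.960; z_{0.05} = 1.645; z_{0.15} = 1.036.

n = 17

Fisher's z: C = ½·ln((1+r)/(1−r)) = ½·ln(4.2632) = 0.7250.
n = ((z_{α} + z_β)/C)² + 3.
(1.645 + 1.036) / 0.7250 = 2.681 / 0.7250 = 3.698.
n = 3.698² + 3 = 13.67 + 3 = 16.7.
Round up.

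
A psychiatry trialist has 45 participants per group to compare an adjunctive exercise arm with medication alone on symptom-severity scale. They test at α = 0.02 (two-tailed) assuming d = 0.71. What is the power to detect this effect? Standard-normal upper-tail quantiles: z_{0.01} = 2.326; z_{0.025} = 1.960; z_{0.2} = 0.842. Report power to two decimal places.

For two equal groups, power = Φ(d·√(n/2) − z_{α/2}).
d·√(n/2) = 0.71 × √(45/2) = 0.71 × 4.743 = 3.368.
z_β = 3.368 − 2.326 = 1.042.
Power = Φ(1.042) = 0.851.

power ≈ 0.85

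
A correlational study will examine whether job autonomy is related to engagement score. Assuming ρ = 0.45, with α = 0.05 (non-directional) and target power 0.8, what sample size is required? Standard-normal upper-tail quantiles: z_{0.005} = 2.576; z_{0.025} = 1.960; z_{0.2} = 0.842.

n = 37

Fisher's z: C = ½·ln((1+r)/(1−r)) = ½·ln(2.6364) = 0.4847.
n = ((z_{α/2} + z_β)/C)² + 3.
(1.960 + 0.842) / 0.4847 = 2.802 / 0.4847 = 5.781.
n = 5.781² + 3 = 33.42 + 3 = 36.4.
Round up.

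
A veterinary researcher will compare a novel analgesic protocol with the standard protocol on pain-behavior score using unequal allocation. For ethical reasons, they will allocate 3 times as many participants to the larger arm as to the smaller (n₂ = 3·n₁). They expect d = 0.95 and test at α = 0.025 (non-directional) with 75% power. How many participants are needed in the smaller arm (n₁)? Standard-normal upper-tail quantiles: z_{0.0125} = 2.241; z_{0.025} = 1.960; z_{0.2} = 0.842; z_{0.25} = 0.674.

With allocation ratio k = n₂/n₁ = 3, Var(x̄₁−x̄₂) = σ²(1/n₁ + 1/(k·n₁)) = σ²·(k+1)/(k·n₁).
So n₁ = (1 + 1/k)·((z_{α/2} + z_β)/d)² = 1.333 × (2.915/0.95)².
n₁ = 1.333 × 9.42 = 12.6.
Round up: n₁ = 13, giving n₂ = 3 × 13 = 39.

n₁ = 13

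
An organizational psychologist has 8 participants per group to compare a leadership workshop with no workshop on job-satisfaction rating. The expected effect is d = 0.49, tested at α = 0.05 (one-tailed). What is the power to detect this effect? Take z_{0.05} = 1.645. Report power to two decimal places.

For two equal groups, power = Φ(d·√(n/2) − z_{α}).
d·√(n/2) = 0.49 × √(8/2) = 0.49 × 2.000 = 0.980.
z_β = 0.980 − 1.645 = -0.665.
Power = Φ(-0.665) = 0.253.

power ≈ 0.25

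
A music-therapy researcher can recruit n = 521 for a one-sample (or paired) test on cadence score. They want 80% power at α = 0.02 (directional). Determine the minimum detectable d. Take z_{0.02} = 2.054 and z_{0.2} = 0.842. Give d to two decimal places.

d_min ≈ 0.13

For a single sample (or paired design) of n = 521: d_min = (z_{α} + z_β)/√n.
z-sum = 2.054 + 0.842 = 2.896.
d_min = 2.896 / √521 = 2.896 / 22.825 = 0.127.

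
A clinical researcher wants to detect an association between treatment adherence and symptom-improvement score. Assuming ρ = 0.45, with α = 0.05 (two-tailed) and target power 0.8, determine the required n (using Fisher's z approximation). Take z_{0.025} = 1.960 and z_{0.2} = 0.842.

n = 37

Fisher's z: C = ½·ln((1+r)/(1−r)) = ½·ln(2.6364) = 0.4847.
n = ((z_{α/2} + z_β)/C)² + 3.
(1.960 + 0.842) / 0.4847 = 2.802 / 0.4847 = 5.781.
n = 5.781² + 3 = 33.42 + 3 = 36.4.
Round up.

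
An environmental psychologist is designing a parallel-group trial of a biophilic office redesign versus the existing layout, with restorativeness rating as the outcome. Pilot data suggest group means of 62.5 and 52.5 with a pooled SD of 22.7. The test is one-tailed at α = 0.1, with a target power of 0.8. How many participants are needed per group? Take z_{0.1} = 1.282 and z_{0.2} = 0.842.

n = 47 per group

Cohen's d = |M₁ − M₂| / SD_pooled = |62.5 − 52.5| / 22.7 = 10.0 / 22.7 = 0.441.
For two independent groups with equal n: n = 2·((z_{α} + z_β) / d)².
z_{α} + z_β = 1.282 + 0.842 = 2.124.
n = 2 × (2.124 / 0.441)² = 2 × 4.816² = 2 × 23.20 = 46.4.
Round up to the next whole participant.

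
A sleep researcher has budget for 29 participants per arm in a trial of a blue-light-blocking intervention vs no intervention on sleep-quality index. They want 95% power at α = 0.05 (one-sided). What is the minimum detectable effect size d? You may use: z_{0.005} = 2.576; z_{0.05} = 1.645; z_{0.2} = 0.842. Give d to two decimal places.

d_min ≈ 0.86

For two independent groups of n = 29 each: d_min = (z_{α} + z_β)·√(2/n).
z-sum = 1.645 + 1.645 = 3.290.
d_min = 3.290 × √(2/29) = 3.290 × 0.2626 = 0.864.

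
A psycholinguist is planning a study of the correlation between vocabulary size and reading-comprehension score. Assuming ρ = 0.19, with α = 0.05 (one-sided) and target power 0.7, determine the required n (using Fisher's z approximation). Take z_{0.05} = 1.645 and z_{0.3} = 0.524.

n = 131

Fisher's z: C = ½·ln((1+r)/(1−r)) = ½·ln(1.4691) = 0.1923.
n = ((z_{α} + z_β)/C)² + 3.
(1.645 + 0.524) / 0.1923 = 2.169 / 0.1923 = 11.279.
n = 11.279² + 3 = 127.22 + 3 = 130.2.
Round up.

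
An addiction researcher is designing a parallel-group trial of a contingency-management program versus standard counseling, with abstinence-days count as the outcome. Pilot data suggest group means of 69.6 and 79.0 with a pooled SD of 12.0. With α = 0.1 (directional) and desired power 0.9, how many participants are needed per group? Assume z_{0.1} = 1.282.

n = 22 per group

Cohen's d = |M₁ − M₂| / SD_pooled = |69.6 − 79.0| / 12.0 = 9.4 / 12.0 = 0.783.
For two independent groups with equal n: n = 2·((z_{α} + z_β) / d)².
z_{α} + z_β = 1.282 + 1.282 = 2.564.
n = 2 × (2.564 / 0.783)² = 2 × 3.275² = 2 × 10.72 = 21.4.
Round up to the next whole participant.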